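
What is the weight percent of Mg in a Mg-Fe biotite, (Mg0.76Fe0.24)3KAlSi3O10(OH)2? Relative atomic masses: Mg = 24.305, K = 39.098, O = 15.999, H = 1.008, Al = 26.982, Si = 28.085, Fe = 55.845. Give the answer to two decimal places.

Molar mass of (Mg0.76Fe0.24)3KAlSi3O10(OH)2: 2.28·24.305 + 0.72·55.845 + 1·39.098 + 1·26.982 + 3·28.085 + 12·15.999 + 2·1.008 = 439.963 g/mol.
Mass of Mg per formula unit: 2.28 × 24.305 = 55.415 g.
Weight fraction Mg = 55.415 / 439.963 = 0.1260.

12.60 mass %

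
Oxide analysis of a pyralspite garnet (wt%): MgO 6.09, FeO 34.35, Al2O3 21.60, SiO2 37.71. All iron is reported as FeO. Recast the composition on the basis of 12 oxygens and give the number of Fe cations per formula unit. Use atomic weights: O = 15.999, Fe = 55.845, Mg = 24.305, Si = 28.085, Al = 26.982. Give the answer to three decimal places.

MgO: 6.09/40.304 = 0.15110 mol → 0.15110 mol Mg, 0.15110 mol O.
FeO: 34.35/71.844 = 0.47812 mol → 0.47812 mol Fe, 0.47812 mol O.
Al2O3: 21.60/101.961 = 0.21185 mol → 0.42370 mol Al, 0.63555 mol O.
SiO2: 37.71/60.083 = 0.62763 mol → 0.62763 mol Si, 1.25526 mol O.
Total oxygen = 2.52003 mol. Normalization factor = 12/2.52003 = 4.76185.
Fe per 12 O = 0.47812 × 4.76185 = 2.277.

2.277 Fe apfu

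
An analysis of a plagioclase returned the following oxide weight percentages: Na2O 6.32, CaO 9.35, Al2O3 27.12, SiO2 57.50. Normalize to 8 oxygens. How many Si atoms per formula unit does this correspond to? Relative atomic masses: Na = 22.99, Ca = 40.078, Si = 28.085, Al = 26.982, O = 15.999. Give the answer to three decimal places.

Na2O: 6.32/61.979 = 0.10197 mol → 0.20394 mol Na, 0.10197 mol O.
CaO: 9.35/56.077 = 0.16674 mol → 0.16674 mol Ca, 0.16674 mol O.
Al2O3: 27.12/101.961 = 0.26598 mol → 0.53196 mol Al, 0.79794 mol O.
SiO2: 57.50/60.083 = 0.95701 mol → 0.95701 mol Si, 1.91402 mol O.
Total oxygen = 2.98067 mol. Normalization factor = 8/2.98067 = 2.68396.
Si per 8 O = 0.95701 × 2.68396 = 2.569.

2.569 Si apfu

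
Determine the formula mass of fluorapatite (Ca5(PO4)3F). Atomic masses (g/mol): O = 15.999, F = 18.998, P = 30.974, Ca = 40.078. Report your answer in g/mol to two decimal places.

504.30 g/mol

M = 5(40.078) + 3(30.974) + 12(15.999) + 1(18.998)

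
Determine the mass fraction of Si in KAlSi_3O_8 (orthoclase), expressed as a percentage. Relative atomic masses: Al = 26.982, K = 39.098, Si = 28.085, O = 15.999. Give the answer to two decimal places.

30.27 weight percent

M(KAlSi_3O_8) = 278.327 g/mol.
Si contributes 3 × 28.085 = 84.255 g per mole.
84.255/278.327 = 0.3027 → 30.27%.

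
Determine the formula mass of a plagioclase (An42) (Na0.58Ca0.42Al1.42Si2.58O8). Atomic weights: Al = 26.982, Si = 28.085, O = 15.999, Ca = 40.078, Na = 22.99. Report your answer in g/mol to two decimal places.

The formula mass is the sum 0.58*22.99 + 0.42*40.078 + 1.42*26.982 + 2.58*28.085 + 8*15.999.

268.93 g/mol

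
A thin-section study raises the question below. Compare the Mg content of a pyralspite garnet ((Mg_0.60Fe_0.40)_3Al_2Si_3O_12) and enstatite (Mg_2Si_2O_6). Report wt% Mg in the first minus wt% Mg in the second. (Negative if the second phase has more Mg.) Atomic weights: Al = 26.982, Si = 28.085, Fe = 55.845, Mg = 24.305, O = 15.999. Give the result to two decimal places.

M((Mg_0.60Fe_0.40)_3Al_2Si_3O_12) = 440.970 g/mol, so wt% Mg = 43.749/440.970 × 100 = 9.92%.
M(Mg_2Si_2O_6) = 200.774 g/mol, so wt% Mg = 48.610/200.774 × 100 = 24.21%.
9.92 − 24.21 = -14.29 pp.

-14.29 percentage points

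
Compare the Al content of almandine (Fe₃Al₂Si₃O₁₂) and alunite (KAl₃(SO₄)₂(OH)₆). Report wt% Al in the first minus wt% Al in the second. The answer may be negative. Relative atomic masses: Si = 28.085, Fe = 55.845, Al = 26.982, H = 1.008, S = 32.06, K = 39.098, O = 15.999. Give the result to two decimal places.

M(Fe₃Al₂Si₃O₁₂) = 497.742 g/mol, so wt% Al = 53.964/497.742 × 100 = 10.84%.
M(KAl₃(SO₄)₂(OH)₆) = 414.198 g/mol, so wt% Al = 80.946/414.198 × 100 = 19.54%.
10.84 − 19.54 = -8.70 pp.

-8.70 percentage points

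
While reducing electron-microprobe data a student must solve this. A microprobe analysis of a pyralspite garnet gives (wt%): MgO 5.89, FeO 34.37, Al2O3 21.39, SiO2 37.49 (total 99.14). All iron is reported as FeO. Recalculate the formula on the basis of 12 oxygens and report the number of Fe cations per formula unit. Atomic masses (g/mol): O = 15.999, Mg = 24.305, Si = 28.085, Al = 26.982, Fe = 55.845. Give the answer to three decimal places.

5.89 wt% MgO ÷ 40.304 g/mol = 0.14614 mol, giving 0.14614 Mg and 0.14614 O.
34.37 wt% FeO ÷ 71.844 g/mol = 0.47840 mol, giving 0.47840 Fe and 0.47840 O.
21.39 wt% Al2O3 ÷ 101.961 g/mol = 0.20979 mol, giving 0.41958 Al and 0.62937 O.
37.49 wt% SiO2 ÷ 60.083 g/mol = 0.62397 mol, giving 0.62397 Si and 1.24794 O.
Oxygen sums to 2.50185; scaling by 12/2.50185 = 4.79645 puts the formula on 12 O.
Fe: 0.47840 × 4.79645 = 2.295 atoms per formula unit.

2.295 Fe apfu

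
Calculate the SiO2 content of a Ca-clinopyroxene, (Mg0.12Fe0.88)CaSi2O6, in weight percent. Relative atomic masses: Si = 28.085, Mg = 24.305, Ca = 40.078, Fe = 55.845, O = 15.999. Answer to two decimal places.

Molar mass of (Mg0.12Fe0.88)CaSi2O6 = 0.12×24.305 + 0.88×55.845 + 1×40.078 + 2×28.085 + 6×15.999 = 244.302 g/mol.
Each formula unit contains 2 Si, equivalent to 2/1 = 2.0000 mol SiO2.
M(SiO2) = 1×28.085 + 2×15.999 = 60.083 g/mol.
Mass of SiO2 per formula unit = 2.0000 × 60.083 = 120.166 g.
SiO2 wt% = 120.166 / 244.302 × 100 = 49.19%.

49.19 wt%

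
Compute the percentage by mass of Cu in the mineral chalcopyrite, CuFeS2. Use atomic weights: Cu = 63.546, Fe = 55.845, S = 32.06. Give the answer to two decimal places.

M(CuFeS2) = 183.511 g/mol.
Cu contributes 1 × 63.546 = 63.546 g per mole.
63.546/183.511 = 0.3463 → 34.63%.

34.63 wt%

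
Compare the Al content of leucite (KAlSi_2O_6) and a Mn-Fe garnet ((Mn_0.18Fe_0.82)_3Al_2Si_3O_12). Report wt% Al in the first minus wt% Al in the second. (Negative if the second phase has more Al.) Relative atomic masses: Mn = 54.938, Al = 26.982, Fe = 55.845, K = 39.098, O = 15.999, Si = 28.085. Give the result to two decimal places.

1.51 percentage points

First mineral: 26.982 g Al in 218.244 g formula = 12.36 wt% Al.
Second mineral: 53.964 g Al in 497.252 g formula = 10.85 wt% Al.
12.36% − 10.85% gives a difference of 1.51 percentage points.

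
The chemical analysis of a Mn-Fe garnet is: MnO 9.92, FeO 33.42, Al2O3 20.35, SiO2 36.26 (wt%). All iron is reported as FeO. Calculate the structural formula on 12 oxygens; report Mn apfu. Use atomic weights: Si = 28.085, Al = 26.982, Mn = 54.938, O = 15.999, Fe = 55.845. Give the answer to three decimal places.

0.696 Mn apfu

MnO: 9.92/70.937 = 0.13984 mol → 0.13984 mol Mn, 0.13984 mol O.
FeO: 33.42/71.844 = 0.46517 mol → 0.46517 mol Fe, 0.46517 mol O.
Al2O3: 20.35/101.961 = 0.19959 mol → 0.39918 mol Al, 0.59877 mol O.
SiO2: 36.26/60.083 = 0.60350 mol → 0.60350 mol Si, 1.20700 mol O.
Total oxygen = 2.41078 mol. Normalization factor = 12/2.41078 = 4.97764.
Mn per 12 O = 0.13984 × 4.97764 = 0.696.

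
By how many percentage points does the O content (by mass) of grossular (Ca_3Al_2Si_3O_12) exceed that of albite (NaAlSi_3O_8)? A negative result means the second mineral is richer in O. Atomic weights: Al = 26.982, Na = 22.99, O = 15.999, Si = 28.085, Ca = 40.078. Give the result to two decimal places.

First mineral: 191.988 g O in 450.441 g formula = 42.62 wt% O.
Second mineral: 127.992 g O in 262.219 g formula = 48.81 wt% O.
42.62% − 48.81% gives a difference of -6.19 percentage points.

-6.19 percentage points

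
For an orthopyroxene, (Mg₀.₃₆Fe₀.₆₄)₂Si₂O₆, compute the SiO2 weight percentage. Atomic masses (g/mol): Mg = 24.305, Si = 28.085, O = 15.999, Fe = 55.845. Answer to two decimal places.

Formula mass = 241.145 g/mol.
2 Si → 2.0000 mol SiO2 per formula unit; M(SiO2) = 60.083, so SiO2 mass = 120.166 g.
120.166/241.145 × 100 = 49.83 wt%.

49.83 wt%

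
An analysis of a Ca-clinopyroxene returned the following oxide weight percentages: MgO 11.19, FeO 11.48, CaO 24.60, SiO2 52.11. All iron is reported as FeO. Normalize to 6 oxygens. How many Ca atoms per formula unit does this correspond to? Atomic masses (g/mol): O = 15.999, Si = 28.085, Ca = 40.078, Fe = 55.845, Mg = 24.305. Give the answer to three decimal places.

1.008 Ca apfu

11.19 wt% MgO ÷ 40.304 g/mol = 0.27764 mol, giving 0.27764 Mg and 0.27764 O.
11.48 wt% FeO ÷ 71.844 g/mol = 0.15979 mol, giving 0.15979 Fe and 0.15979 O.
24.60 wt% CaO ÷ 56.077 g/mol = 0.43868 mol, giving 0.43868 Ca and 0.43868 O.
52.11 wt% SiO2 ÷ 60.083 g/mol = 0.86730 mol, giving 0.86730 Si and 1.73460 O.
Oxygen sums to 2.61071; scaling by 6/2.61071 = 2.29823 puts the formula on 6 O.
Ca: 0.43868 × 2.29823 = 1.008 atoms per formula unit.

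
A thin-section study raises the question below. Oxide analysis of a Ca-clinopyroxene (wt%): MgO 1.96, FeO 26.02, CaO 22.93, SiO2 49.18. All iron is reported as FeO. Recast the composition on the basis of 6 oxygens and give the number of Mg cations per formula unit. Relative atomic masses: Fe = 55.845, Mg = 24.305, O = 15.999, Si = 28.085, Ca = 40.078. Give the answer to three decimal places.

0.119 Mg apfu

MgO (M=40.304): mol = 0.04863; Mg = 0.04863, O = 0.04863.
FeO (M=71.844): mol = 0.36217; Fe = 0.36217, O = 0.36217.
CaO (M=56.077): mol = 0.40890; Ca = 0.40890, O = 0.40890.
SiO2 (M=60.083): mol = 0.81853; Si = 0.81853, O = 1.63706.
ΣO = 2.45676; factor = 6/ΣO = 2.44224.
Mg apfu = 0.04863 × 2.44224 = 0.119.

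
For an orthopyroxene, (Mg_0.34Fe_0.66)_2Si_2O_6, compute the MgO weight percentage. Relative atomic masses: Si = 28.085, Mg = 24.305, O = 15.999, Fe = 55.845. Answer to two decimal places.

Formula mass = 242.407 g/mol.
0.68 Mg → 0.6800 mol MgO per formula unit; M(MgO) = 40.304, so MgO mass = 27.407 g.
27.407/242.407 × 100 = 11.31 wt%.

11.31 wt%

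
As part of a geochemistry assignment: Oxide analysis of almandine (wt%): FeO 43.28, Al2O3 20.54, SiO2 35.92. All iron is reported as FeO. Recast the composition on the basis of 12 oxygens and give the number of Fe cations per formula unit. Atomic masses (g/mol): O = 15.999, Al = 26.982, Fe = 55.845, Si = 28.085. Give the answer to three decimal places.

3.009 Fe apfu

FeO: 43.28/71.844 = 0.60242 mol → 0.60242 mol Fe, 0.60242 mol O.
Al2O3: 20.54/101.961 = 0.20145 mol → 0.40290 mol Al, 0.60435 mol O.
SiO2: 35.92/60.083 = 0.59784 mol → 0.59784 mol Si, 1.19568 mol O.
Total oxygen = 2.40245 mol. Normalization factor = 12/2.40245 = 4.99490.
Fe per 12 O = 0.60242 × 4.99490 = 3.009.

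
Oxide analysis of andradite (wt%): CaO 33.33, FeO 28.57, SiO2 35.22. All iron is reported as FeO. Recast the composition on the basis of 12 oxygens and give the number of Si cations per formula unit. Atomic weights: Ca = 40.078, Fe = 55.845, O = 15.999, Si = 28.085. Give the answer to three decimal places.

3.250 Si apfu

33.33 wt% CaO ÷ 56.077 g/mol = 0.59436 mol, giving 0.59436 Ca and 0.59436 O.
28.57 wt% FeO ÷ 71.844 g/mol = 0.39767 mol, giving 0.39767 Fe and 0.39767 O.
35.22 wt% SiO2 ÷ 60.083 g/mol = 0.58619 mol, giving 0.58619 Si and 1.17238 O.
Oxygen sums to 2.16441; scaling by 12/2.16441 = 5.54424 puts the formula on 12 O.
Si: 0.58619 × 5.54424 = 3.250 atoms per formula unit.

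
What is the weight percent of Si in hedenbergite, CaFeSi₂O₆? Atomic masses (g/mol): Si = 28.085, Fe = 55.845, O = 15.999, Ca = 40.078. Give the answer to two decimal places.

22.64 mass %

Formula mass = 1·40.078 + 1·55.845 + 2·28.085 + 6·15.999 = 248.087 g/mol, of which 56.170 g is Si.
So Si makes up 56.170/248.087 = 0.2264 of the mass, i.e. 22.64%.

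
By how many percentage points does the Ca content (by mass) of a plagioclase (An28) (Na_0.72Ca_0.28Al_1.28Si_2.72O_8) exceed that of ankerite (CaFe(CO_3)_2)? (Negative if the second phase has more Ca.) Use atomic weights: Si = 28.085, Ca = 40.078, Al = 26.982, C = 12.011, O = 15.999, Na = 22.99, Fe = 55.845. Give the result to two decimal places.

-14.35 percentage points

First mineral: 11.222 g Ca in 266.695 g formula = 4.21 wt% Ca.
Second mineral: 40.078 g Ca in 215.939 g formula = 18.56 wt% Ca.
4.21% − 18.56% gives a difference of -14.35 percentage points.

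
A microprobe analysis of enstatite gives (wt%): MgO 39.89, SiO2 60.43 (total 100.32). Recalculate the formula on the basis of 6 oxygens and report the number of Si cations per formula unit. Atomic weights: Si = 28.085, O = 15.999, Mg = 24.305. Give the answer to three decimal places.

2.011 Si apfu

39.89 wt% MgO ÷ 40.304 g/mol = 0.98973 mol, giving 0.98973 Mg and 0.98973 O.
60.43 wt% SiO2 ÷ 60.083 g/mol = 1.00578 mol, giving 1.00578 Si and 2.01156 O.
Oxygen sums to 3.00129; scaling by 6/3.00129 = 1.99914 puts the formula on 6 O.
Si: 1.00578 × 1.99914 = 2.011 atoms per formula unit.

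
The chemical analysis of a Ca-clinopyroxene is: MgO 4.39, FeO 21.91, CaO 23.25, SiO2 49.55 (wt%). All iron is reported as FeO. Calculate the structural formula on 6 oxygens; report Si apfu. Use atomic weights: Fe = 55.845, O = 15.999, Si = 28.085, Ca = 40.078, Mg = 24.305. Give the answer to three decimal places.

4.39 wt% MgO ÷ 40.304 g/mol = 0.10892 mol, giving 0.10892 Mg and 0.10892 O.
21.91 wt% FeO ÷ 71.844 g/mol = 0.30497 mol, giving 0.30497 Fe and 0.30497 O.
23.25 wt% CaO ÷ 56.077 g/mol = 0.41461 mol, giving 0.41461 Ca and 0.41461 O.
49.55 wt% SiO2 ÷ 60.083 g/mol = 0.82469 mol, giving 0.82469 Si and 1.64938 O.
Oxygen sums to 2.47788; scaling by 6/2.47788 = 2.42142 puts the formula on 6 O.
Si: 0.82469 × 2.42142 = 1.997 atoms per formula unit.

1.997 Si apfu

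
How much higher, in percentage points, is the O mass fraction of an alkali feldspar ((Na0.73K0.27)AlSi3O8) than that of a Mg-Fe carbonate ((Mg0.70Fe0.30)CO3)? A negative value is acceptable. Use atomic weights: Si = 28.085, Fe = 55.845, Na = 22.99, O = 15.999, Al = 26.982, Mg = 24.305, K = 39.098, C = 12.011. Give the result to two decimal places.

M((Na0.73K0.27)AlSi3O8) = 266.568 g/mol, so wt% O = 127.992/266.568 × 100 = 48.01%.
M((Mg0.70Fe0.30)CO3) = 93.775 g/mol, so wt% O = 47.997/93.775 × 100 = 51.18%.
48.01 − 51.18 = -3.17 pp.

-3.17 percentage points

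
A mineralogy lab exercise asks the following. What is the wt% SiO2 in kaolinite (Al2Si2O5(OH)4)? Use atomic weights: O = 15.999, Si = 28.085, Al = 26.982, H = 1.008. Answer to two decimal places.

M(Al2Si2O5(OH)4) = 258.157 g/mol; M(SiO2) = 60.083 g/mol.
Moles SiO2 per formula unit = 2 Si ÷ 1 = 2.0000.
SiO2 fraction = (2.0000 × 60.083) / 258.157 = 120.166/258.157 = 0.4655.

46.55 wt%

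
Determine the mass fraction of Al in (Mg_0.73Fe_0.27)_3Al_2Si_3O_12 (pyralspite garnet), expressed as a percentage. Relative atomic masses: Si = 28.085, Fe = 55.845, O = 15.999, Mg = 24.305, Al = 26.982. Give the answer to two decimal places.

12.59 wt%

Molar mass of (Mg_0.73Fe_0.27)_3Al_2Si_3O_12: 2.19×24.305 + 0.81×55.845 + 2×26.982 + 3×28.085 + 12×15.999 = 428.669 g/mol.
Mass of Al per formula unit: 2 × 26.982 = 53.964 g.
Weight fraction Al = 53.964 / 428.669 = 0.1259.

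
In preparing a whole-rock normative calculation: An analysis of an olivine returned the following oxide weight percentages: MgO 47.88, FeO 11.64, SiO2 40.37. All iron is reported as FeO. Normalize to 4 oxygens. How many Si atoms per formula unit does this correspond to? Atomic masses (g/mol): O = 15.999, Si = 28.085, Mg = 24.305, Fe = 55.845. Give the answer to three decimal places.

0.998 Si apfu

47.88 wt% MgO ÷ 40.304 g/mol = 1.18797 mol, giving 1.18797 Mg and 1.18797 O.
11.64 wt% FeO ÷ 71.844 g/mol = 0.16202 mol, giving 0.16202 Fe and 0.16202 O.
40.37 wt% SiO2 ÷ 60.083 g/mol = 0.67190 mol, giving 0.67190 Si and 1.34380 O.
Oxygen sums to 2.69379; scaling by 4/2.69379 = 1.48490 puts the formula on 4 O.
Si: 0.67190 × 1.48490 = 0.998 atoms per formula unit.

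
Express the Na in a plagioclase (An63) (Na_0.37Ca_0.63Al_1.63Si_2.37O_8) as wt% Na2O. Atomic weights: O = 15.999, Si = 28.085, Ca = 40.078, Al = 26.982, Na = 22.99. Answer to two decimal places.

Molar mass of Na_0.37Ca_0.63Al_1.63Si_2.37O_8 = 0.37·22.99 + 0.63·40.078 + 1.63·26.982 + 2.37·28.085 + 8·15.999 = 272.290 g/mol.
Each formula unit contains 0.37 Na, equivalent to 0.37/2 = 0.1850 mol Na2O.
M(Na2O) = 2×22.99 + 1×15.999 = 61.979 g/mol.
Mass of Na2O per formula unit = 0.1850 × 61.979 = 11.466 g.
Na2O wt% = 11.466 / 272.290 × 100 = 4.21%.

4.21 wt%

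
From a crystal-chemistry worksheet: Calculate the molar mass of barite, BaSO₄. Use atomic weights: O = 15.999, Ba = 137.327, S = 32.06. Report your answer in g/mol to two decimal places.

233.38 g/mol

M = 1·137.327 + 1·32.06 + 4·15.999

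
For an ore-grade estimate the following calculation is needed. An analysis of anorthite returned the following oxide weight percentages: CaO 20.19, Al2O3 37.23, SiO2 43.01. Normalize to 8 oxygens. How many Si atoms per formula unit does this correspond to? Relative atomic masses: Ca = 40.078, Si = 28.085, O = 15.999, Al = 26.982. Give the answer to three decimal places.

1.984 Si apfu

CaO (M=56.077): mol = 0.36004; Ca = 0.36004, O = 0.36004.
Al2O3 (M=101.961): mol = 0.36514; Al = 0.73028, O = 1.09542.
SiO2 (M=60.083): mol = 0.71584; Si = 0.71584, O = 1.43168.
ΣO = 2.88714; factor = 8/ΣO = 2.77091.
Si apfu = 0.71584 × 2.77091 = 1.984.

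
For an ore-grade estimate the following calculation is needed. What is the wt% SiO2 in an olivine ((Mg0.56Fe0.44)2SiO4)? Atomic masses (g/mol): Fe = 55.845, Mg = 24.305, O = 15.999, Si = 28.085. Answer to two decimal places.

35.67 wt%

Formula mass = 168.446 g/mol.
1 Si → 1.0000 mol SiO2 per formula unit; M(SiO2) = 60.083, so SiO2 mass = 60.083 g.
60.083/168.446 × 100 = 35.67 wt%.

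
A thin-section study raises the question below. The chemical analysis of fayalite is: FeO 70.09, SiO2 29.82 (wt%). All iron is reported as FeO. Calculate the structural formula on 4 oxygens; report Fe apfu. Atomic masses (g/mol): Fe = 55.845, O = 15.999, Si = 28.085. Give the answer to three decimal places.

1.983 Fe apfu

FeO (M=71.844): mol = 0.97559; Fe = 0.97559, O = 0.97559.
SiO2 (M=60.083): mol = 0.49631; Si = 0.49631, O = 0.99262.
ΣO = 1.96821; factor = 4/ΣO = 2.03230.
Fe apfu = 0.97559 × 2.03230 = 1.983.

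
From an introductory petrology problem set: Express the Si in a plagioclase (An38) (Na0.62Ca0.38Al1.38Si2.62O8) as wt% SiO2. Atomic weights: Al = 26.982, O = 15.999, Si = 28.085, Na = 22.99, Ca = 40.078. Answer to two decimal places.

58.67 wt%

Formula mass = 268.293 g/mol.
2.62 Si → 2.6200 mol SiO2 per formula unit; M(SiO2) = 60.083, so SiO2 mass = 157.417 g.
157.417/268.293 × 100 = 58.67 wt%.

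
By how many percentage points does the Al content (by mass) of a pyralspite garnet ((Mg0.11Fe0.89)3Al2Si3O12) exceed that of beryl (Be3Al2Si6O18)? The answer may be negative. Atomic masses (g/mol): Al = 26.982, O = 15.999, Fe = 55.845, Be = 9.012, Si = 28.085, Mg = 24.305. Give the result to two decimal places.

First mineral: 53.964 g Al in 487.334 g formula = 11.07 wt% Al.
Second mineral: 53.964 g Al in 537.492 g formula = 10.04 wt% Al.
11.07% − 10.04% gives a difference of 1.03 percentage points.

1.03 percentage points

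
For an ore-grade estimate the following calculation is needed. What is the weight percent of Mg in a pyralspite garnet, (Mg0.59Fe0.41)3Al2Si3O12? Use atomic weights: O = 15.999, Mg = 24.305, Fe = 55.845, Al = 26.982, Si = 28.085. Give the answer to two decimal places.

9.73 wt%

Formula mass = 1.77·24.305 + 1.23·55.845 + 2·26.982 + 3·28.085 + 12·15.999 = 441.916 g/mol, of which 43.020 g is Mg.
So Mg makes up 43.020/441.916 = 0.0973 of the mass, i.e. 9.73%.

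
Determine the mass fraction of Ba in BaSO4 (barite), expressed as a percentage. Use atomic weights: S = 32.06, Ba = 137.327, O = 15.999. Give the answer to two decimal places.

M(BaSO4) = 233.383 g/mol.
Ba contributes 1 × 137.327 = 137.327 g per mole.
137.327/233.383 = 0.5884 → 58.84%.

58.84 mass %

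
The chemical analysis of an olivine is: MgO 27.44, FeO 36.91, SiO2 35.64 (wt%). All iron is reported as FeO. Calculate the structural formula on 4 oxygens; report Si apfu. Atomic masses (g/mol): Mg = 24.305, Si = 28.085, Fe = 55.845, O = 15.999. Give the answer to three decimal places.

27.44 wt% MgO ÷ 40.304 g/mol = 0.68083 mol, giving 0.68083 Mg and 0.68083 O.
36.91 wt% FeO ÷ 71.844 g/mol = 0.51375 mol, giving 0.51375 Fe and 0.51375 O.
35.64 wt% SiO2 ÷ 60.083 g/mol = 0.59318 mol, giving 0.59318 Si and 1.18636 O.
Oxygen sums to 2.38094; scaling by 4/2.38094 = 1.68001 puts the formula on 4 O.
Si: 0.59318 × 1.68001 = 0.997 atoms per formula unit.

0.997 Si apfu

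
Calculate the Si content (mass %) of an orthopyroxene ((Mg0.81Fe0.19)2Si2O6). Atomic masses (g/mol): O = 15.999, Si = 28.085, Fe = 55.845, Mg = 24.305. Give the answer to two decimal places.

26.40 mass %

Molar mass of (Mg0.81Fe0.19)2Si2O6: 1.62·24.305 + 0.38·55.845 + 2·28.085 + 6·15.999 = 212.759 g/mol.
Mass of Si per formula unit: 2 × 28.085 = 56.170 g.
Weight fraction Si = 56.170 / 212.759 = 0.2640.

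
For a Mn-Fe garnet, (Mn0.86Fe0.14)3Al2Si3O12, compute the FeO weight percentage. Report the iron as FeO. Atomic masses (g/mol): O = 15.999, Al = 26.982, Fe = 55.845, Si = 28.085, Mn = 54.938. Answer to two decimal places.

6.09 wt%

Molar mass of (Mn0.86Fe0.14)3Al2Si3O12 = 2.58×54.938 + 0.42×55.845 + 2×26.982 + 3×28.085 + 12×15.999 = 495.402 g/mol.
Each formula unit contains 0.42 Fe, equivalent to 0.42/1 = 0.4200 mol FeO.
M(FeO) = 1×55.845 + 1×15.999 = 71.844 g/mol.
Mass of FeO per formula unit = 0.4200 × 71.844 = 30.174 g.
FeO wt% = 30.174 / 495.402 × 100 = 6.09%.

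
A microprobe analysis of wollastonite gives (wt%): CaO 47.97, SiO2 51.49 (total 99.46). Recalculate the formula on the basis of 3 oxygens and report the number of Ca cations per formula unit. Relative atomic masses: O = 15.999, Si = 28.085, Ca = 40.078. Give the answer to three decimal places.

47.97 wt% CaO ÷ 56.077 g/mol = 0.85543 mol, giving 0.85543 Ca and 0.85543 O.
51.49 wt% SiO2 ÷ 60.083 g/mol = 0.85698 mol, giving 0.85698 Si and 1.71396 O.
Oxygen sums to 2.56939; scaling by 3/2.56939 = 1.16759 puts the formula on 3 O.
Ca: 0.85543 × 1.16759 = 0.999 atoms per formula unit.

0.999 Ca apfu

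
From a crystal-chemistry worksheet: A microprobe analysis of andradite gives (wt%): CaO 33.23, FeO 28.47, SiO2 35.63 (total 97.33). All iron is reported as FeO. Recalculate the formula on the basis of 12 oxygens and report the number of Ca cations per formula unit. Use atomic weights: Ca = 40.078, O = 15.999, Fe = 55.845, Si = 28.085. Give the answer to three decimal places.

CaO: 33.23/56.077 = 0.59258 mol → 0.59258 mol Ca, 0.59258 mol O.
FeO: 28.47/71.844 = 0.39628 mol → 0.39628 mol Fe, 0.39628 mol O.
SiO2: 35.63/60.083 = 0.59301 mol → 0.59301 mol Si, 1.18602 mol O.
Total oxygen = 2.17488 mol. Normalization factor = 12/2.17488 = 5.51755.
Ca per 12 O = 0.59258 × 5.51755 = 3.270.

3.270 Ca apfu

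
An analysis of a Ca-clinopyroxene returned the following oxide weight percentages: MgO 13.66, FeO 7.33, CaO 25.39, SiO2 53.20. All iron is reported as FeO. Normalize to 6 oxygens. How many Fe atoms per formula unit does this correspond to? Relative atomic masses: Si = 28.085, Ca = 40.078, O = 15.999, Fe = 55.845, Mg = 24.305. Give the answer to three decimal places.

0.230 Fe apfu

MgO (M=40.304): mol = 0.33892; Mg = 0.33892, O = 0.33892.
FeO (M=71.844): mol = 0.10203; Fe = 0.10203, O = 0.10203.
CaO (M=56.077): mol = 0.45277; Ca = 0.45277, O = 0.45277.
SiO2 (M=60.083): mol = 0.88544; Si = 0.88544, O = 1.77088.
ΣO = 2.66460; factor = 6/ΣO = 2.25175.
Fe apfu = 0.10203 × 2.25175 = 0.230.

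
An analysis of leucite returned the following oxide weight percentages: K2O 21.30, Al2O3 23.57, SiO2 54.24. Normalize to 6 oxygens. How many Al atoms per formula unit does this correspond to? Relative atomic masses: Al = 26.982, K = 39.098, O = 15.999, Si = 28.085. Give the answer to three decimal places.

1.018 Al apfu

K2O: 21.30/94.195 = 0.22613 mol → 0.45226 mol K, 0.22613 mol O.
Al2O3: 23.57/101.961 = 0.23117 mol → 0.46234 mol Al, 0.69351 mol O.
SiO2: 54.24/60.083 = 0.90275 mol → 0.90275 mol Si, 1.80550 mol O.
Total oxygen = 2.72514 mol. Normalization factor = 6/2.72514 = 2.20172.
Al per 6 O = 0.46234 × 2.20172 = 1.018.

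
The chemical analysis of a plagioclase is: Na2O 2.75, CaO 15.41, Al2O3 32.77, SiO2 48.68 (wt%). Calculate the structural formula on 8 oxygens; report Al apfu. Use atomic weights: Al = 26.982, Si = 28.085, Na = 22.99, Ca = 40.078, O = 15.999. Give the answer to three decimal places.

1.771 Al apfu

2.75 wt% Na2O ÷ 61.979 g/mol = 0.04437 mol, giving 0.08874 Na and 0.04437 O.
15.41 wt% CaO ÷ 56.077 g/mol = 0.27480 mol, giving 0.27480 Ca and 0.27480 O.
32.77 wt% Al2O3 ÷ 101.961 g/mol = 0.32140 mol, giving 0.64280 Al and 0.96420 O.
48.68 wt% SiO2 ÷ 60.083 g/mol = 0.81021 mol, giving 0.81021 Si and 1.62042 O.
Oxygen sums to 2.90379; scaling by 8/2.90379 = 2.75502 puts the formula on 8 O.
Al: 0.64280 × 2.75502 = 1.771 atoms per formula unit.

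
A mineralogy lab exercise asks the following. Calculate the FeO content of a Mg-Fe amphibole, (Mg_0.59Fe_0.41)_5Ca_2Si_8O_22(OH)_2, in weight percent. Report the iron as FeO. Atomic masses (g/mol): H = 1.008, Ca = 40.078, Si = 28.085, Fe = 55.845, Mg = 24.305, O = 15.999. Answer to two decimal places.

16.79 wt%

M((Mg_0.59Fe_0.41)_5Ca_2Si_8O_22(OH)_2) = 877.010 g/mol; M(FeO) = 71.844 g/mol.
Moles FeO per formula unit = 2.05 Fe ÷ 1 = 2.0500.
FeO fraction = (2.0500 × 71.844) / 877.010 = 147.280/877.010 = 0.1679.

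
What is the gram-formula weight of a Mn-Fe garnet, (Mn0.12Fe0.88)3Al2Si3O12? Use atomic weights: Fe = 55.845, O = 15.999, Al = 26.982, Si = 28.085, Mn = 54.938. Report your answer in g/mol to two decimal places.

Mn: 0.36 × 54.938 = 19.7777
Fe: 2.64 × 55.845 = 147.4308
Al: 2 × 26.982 = 53.9640
Si: 3 × 28.085 = 84.2550
O: 12 × 15.999 = 191.9880
Summing the contributions gives the formula mass.

497.42 g/mol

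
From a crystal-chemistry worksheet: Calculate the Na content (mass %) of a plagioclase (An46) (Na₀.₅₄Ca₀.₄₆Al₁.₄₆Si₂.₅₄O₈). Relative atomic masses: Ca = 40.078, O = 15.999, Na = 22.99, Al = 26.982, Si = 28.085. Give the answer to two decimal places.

Formula mass = 0.54·22.99 + 0.46·40.078 + 1.46·26.982 + 2.54·28.085 + 8·15.999 = 269.572 g/mol, of which 12.415 g is Na.
So Na makes up 12.415/269.572 = 0.0461 of the mass, i.e. 4.61%.

4.61 mass %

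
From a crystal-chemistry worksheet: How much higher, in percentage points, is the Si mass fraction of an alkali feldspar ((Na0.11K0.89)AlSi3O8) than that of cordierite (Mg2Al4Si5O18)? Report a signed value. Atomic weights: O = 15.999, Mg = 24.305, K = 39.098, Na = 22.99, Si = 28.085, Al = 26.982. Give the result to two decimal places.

6.46 percentage points

First mineral: 84.255 g Si in 276.555 g formula = 30.47 wt% Si.
Second mineral: 140.425 g Si in 584.945 g formula = 24.01 wt% Si.
30.47% − 24.01% gives a difference of 6.46 percentage points.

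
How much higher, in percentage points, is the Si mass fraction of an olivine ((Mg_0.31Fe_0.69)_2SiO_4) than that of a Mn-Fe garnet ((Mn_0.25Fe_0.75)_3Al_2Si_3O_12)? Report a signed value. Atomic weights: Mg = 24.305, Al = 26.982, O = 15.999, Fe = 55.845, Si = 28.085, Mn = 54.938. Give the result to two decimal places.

-1.70 percentage points

Si in (Mg_0.31Fe_0.69)_2SiO_4: molar mass 184.216 g/mol; 1×28.085 = 28.085 g → 15.25 wt%.
Si in (Mn_0.25Fe_0.75)_3Al_2Si_3O_12: molar mass 497.062 g/mol; 3×28.085 = 84.255 g → 16.95 wt%.
Difference = 15.25 − 16.95 = -1.70 percentage points.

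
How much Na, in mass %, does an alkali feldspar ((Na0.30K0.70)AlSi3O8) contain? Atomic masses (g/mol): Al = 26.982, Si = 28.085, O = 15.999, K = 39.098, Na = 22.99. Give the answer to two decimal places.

M((Na0.30K0.70)AlSi3O8) = 273.495 g/mol.
Na contributes 0.30 × 22.99 = 6.897 g per mole.
6.897/273.495 = 0.0252 → 2.52%.

2.52 mass %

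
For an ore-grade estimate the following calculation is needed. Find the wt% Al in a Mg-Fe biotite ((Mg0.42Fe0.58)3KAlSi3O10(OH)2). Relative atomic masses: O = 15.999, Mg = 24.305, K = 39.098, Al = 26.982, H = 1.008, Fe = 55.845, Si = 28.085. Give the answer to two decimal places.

5.71 wt%

Molar mass of (Mg0.42Fe0.58)3KAlSi3O10(OH)2: 1.26×24.305 + 1.74×55.845 + 1×39.098 + 1×26.982 + 3×28.085 + 12×15.999 + 2×1.008 = 472.134 g/mol.
Mass of Al per formula unit: 1 × 26.982 = 26.982 g.
Weight fraction Al = 26.982 / 472.134 = 0.0571.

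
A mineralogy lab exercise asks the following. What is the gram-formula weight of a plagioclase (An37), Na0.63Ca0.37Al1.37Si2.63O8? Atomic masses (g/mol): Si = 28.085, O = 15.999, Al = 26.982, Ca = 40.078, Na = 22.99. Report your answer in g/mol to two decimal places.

The formula mass is the sum 0.63·22.99 + 0.37·40.078 + 1.37·26.982 + 2.63·28.085 + 8·15.999.

268.13 g/mol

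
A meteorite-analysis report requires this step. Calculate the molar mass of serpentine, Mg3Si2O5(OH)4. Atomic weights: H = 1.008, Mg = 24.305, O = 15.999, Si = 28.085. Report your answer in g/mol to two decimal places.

277.11 g/mol

The formula mass is the sum 3*24.305 + 2*28.085 + 9*15.999 + 4*1.008.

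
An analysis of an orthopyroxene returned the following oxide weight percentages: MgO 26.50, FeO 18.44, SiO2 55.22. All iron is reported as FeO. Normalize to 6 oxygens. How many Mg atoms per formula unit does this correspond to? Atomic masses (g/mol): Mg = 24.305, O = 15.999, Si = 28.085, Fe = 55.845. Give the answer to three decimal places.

MgO (M=40.304): mol = 0.65750; Mg = 0.65750, O = 0.65750.
FeO (M=71.844): mol = 0.25667; Fe = 0.25667, O = 0.25667.
SiO2 (M=60.083): mol = 0.91906; Si = 0.91906, O = 1.83812.
ΣO = 2.75229; factor = 6/ΣO = 2.18000.
Mg apfu = 0.65750 × 2.18000 = 1.433.

1.433 Mg apfu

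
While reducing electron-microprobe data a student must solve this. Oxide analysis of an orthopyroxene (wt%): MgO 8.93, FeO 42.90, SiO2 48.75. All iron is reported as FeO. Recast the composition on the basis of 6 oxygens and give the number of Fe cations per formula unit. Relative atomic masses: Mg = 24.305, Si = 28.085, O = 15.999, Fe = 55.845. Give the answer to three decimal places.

MgO (M=40.304): mol = 0.22157; Mg = 0.22157, O = 0.22157.
FeO (M=71.844): mol = 0.59713; Fe = 0.59713, O = 0.59713.
SiO2 (M=60.083): mol = 0.81138; Si = 0.81138, O = 1.62276.
ΣO = 2.44146; factor = 6/ΣO = 2.45755.
Fe apfu = 0.59713 × 2.45755 = 1.467.

1.467 Fe apfu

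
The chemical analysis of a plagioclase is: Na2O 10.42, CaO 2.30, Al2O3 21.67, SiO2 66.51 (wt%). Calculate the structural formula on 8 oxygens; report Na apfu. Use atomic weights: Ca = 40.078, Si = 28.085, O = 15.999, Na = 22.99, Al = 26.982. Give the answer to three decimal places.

0.879 Na apfu

Na2O (M=61.979): mol = 0.16812; Na = 0.33624, O = 0.16812.
CaO (M=56.077): mol = 0.04102; Ca = 0.04102, O = 0.04102.
Al2O3 (M=101.961): mol = 0.21253; Al = 0.42506, O = 0.63759.
SiO2 (M=60.083): mol = 1.10697; Si = 1.10697, O = 2.21394.
ΣO = 3.06067; factor = 8/ΣO = 2.61381.
Na apfu = 0.33624 × 2.61381 = 0.879.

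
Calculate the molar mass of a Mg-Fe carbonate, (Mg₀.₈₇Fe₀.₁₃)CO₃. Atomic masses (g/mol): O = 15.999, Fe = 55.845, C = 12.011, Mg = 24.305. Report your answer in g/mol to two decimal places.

88.41 g/mol

M = 0.87(24.305) + 0.13(55.845) + 1(12.011) + 3(15.999)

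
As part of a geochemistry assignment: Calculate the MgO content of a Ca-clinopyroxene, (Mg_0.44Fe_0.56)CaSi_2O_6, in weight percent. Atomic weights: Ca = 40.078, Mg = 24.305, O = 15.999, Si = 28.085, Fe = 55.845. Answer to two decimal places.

Formula mass = 234.209 g/mol.
0.44 Mg → 0.4400 mol MgO per formula unit; M(MgO) = 40.304, so MgO mass = 17.734 g.
17.734/234.209 × 100 = 7.57 wt%.

7.57 wt%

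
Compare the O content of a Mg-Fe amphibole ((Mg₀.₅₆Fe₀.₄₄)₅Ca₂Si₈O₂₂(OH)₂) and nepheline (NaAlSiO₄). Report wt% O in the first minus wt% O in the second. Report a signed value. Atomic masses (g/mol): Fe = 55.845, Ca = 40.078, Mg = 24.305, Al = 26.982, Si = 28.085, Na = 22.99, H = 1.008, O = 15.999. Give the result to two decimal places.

O in (Mg₀.₅₆Fe₀.₄₄)₅Ca₂Si₈O₂₂(OH)₂: molar mass 881.741 g/mol; 24×15.999 = 383.976 g → 43.55 wt%.
O in NaAlSiO₄: molar mass 142.053 g/mol; 4×15.999 = 63.996 g → 45.05 wt%.
Difference = 43.55 − 45.05 = -1.50 percentage points.

-1.50 percentage points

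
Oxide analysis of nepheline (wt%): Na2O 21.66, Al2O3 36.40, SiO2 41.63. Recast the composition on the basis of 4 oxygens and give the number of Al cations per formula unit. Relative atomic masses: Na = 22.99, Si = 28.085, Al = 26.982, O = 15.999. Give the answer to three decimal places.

21.66 wt% Na2O ÷ 61.979 g/mol = 0.34947 mol, giving 0.69894 Na and 0.34947 O.
36.40 wt% Al2O3 ÷ 101.961 g/mol = 0.35700 mol, giving 0.71400 Al and 1.07100 O.
41.63 wt% SiO2 ÷ 60.083 g/mol = 0.69287 mol, giving 0.69287 Si and 1.38574 O.
Oxygen sums to 2.80621; scaling by 4/2.80621 = 1.42541 puts the formula on 4 O.
Al: 0.71400 × 1.42541 = 1.018 atoms per formula unit.

1.018 Al apfu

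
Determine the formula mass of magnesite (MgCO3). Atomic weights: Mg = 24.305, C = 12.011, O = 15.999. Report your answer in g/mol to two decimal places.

Mg: 1 × 24.305 = 24.3050
C: 1 × 12.011 = 12.0110
O: 3 × 15.999 = 47.9970
Summing the contributions gives the formula mass.

84.31 g/mol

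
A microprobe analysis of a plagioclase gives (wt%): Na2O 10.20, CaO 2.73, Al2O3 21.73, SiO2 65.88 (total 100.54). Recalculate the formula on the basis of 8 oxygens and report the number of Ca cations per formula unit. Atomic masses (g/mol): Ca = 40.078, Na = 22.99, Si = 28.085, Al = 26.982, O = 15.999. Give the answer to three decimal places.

Na2O (M=61.979): mol = 0.16457; Na = 0.32914, O = 0.16457.
CaO (M=56.077): mol = 0.04868; Ca = 0.04868, O = 0.04868.
Al2O3 (M=101.961): mol = 0.21312; Al = 0.42624, O = 0.63936.
SiO2 (M=60.083): mol = 1.09648; Si = 1.09648, O = 2.19296.
ΣO = 3.04557; factor = 8/ΣO = 2.62677.
Ca apfu = 0.04868 × 2.62677 = 0.128.

0.128 Ca apfu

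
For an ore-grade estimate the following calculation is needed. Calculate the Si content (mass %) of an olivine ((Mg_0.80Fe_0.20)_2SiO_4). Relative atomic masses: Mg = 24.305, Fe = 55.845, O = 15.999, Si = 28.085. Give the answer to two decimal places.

18.32 mass %

M((Mg_0.80Fe_0.20)_2SiO_4) = 153.307 g/mol.
Si contributes 1 × 28.085 = 28.085 g per mole.
28.085/153.307 = 0.1832 → 18.32%.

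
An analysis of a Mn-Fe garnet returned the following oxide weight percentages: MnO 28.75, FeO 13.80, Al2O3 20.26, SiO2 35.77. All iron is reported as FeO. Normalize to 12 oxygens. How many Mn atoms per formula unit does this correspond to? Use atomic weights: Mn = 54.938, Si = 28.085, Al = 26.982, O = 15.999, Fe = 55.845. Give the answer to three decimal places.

28.75 wt% MnO ÷ 70.937 g/mol = 0.40529 mol, giving 0.40529 Mn and 0.40529 O.
13.80 wt% FeO ÷ 71.844 g/mol = 0.19208 mol, giving 0.19208 Fe and 0.19208 O.
20.26 wt% Al2O3 ÷ 101.961 g/mol = 0.19870 mol, giving 0.39740 Al and 0.59610 O.
35.77 wt% SiO2 ÷ 60.083 g/mol = 0.59534 mol, giving 0.59534 Si and 1.19068 O.
Oxygen sums to 2.38415; scaling by 12/2.38415 = 5.03324 puts the formula on 12 O.
Mn: 0.40529 × 5.03324 = 2.040 atoms per formula unit.

2.040 Mn apfu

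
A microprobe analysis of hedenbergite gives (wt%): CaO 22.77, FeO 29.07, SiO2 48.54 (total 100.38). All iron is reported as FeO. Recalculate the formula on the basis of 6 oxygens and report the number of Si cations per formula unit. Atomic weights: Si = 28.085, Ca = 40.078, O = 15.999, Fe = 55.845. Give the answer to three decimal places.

1.998 Si apfu

22.77 wt% CaO ÷ 56.077 g/mol = 0.40605 mol, giving 0.40605 Ca and 0.40605 O.
29.07 wt% FeO ÷ 71.844 g/mol = 0.40463 mol, giving 0.40463 Fe and 0.40463 O.
48.54 wt% SiO2 ÷ 60.083 g/mol = 0.80788 mol, giving 0.80788 Si and 1.61576 O.
Oxygen sums to 2.42644; scaling by 6/2.42644 = 2.47276 puts the formula on 6 O.
Si: 0.80788 × 2.47276 = 1.998 atoms per formula unit.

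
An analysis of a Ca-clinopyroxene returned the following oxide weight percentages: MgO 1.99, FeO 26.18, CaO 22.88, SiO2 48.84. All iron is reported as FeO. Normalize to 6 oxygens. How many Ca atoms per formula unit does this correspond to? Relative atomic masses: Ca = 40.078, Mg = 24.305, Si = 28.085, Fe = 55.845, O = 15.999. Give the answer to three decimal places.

1.000 Ca apfu

MgO (M=40.304): mol = 0.04937; Mg = 0.04937, O = 0.04937.
FeO (M=71.844): mol = 0.36440; Fe = 0.36440, O = 0.36440.
CaO (M=56.077): mol = 0.40801; Ca = 0.40801, O = 0.40801.
SiO2 (M=60.083): mol = 0.81288; Si = 0.81288, O = 1.62576.
ΣO = 2.44754; factor = 6/ΣO = 2.45144.
Ca apfu = 0.40801 × 2.45144 = 1.000.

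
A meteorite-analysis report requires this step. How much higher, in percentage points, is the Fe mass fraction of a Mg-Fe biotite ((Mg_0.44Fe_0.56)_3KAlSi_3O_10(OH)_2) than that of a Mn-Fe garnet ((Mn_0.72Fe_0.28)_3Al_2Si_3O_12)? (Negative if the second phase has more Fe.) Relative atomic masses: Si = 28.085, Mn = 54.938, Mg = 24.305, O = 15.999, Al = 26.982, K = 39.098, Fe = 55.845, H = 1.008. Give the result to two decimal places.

First mineral: 93.820 g Fe in 470.241 g formula = 19.95 wt% Fe.
Second mineral: 46.910 g Fe in 495.783 g formula = 9.46 wt% Fe.
19.95% − 9.46% gives a difference of 10.49 percentage points.

10.49 percentage points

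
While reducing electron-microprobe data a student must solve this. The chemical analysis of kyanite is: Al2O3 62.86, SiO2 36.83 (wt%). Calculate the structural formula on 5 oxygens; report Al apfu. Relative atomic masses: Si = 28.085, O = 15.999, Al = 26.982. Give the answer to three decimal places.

2.005 Al apfu

Al2O3: 62.86/101.961 = 0.61651 mol → 1.23302 mol Al, 1.84953 mol O.
SiO2: 36.83/60.083 = 0.61299 mol → 0.61299 mol Si, 1.22598 mol O.
Total oxygen = 3.07551 mol. Normalization factor = 5/3.07551 = 1.62575.
Al per 5 O = 1.23302 × 1.62575 = 2.005.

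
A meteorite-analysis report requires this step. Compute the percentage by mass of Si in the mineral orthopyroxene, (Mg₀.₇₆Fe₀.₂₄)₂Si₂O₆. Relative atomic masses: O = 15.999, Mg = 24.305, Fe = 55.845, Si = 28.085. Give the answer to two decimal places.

Molar mass of (Mg₀.₇₆Fe₀.₂₄)₂Si₂O₆: 1.52·24.305 + 0.48·55.845 + 2·28.085 + 6·15.999 = 215.913 g/mol.
Mass of Si per formula unit: 2 × 28.085 = 56.170 g.
Weight fraction Si = 56.170 / 215.913 = 0.2602.

26.02 weight percent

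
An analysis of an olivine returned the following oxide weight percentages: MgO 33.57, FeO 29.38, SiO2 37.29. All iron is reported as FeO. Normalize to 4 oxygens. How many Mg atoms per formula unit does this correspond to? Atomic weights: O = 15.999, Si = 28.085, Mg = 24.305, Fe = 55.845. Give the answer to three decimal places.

1.342 Mg apfu

MgO (M=40.304): mol = 0.83292; Mg = 0.83292, O = 0.83292.
FeO (M=71.844): mol = 0.40894; Fe = 0.40894, O = 0.40894.
SiO2 (M=60.083): mol = 0.62064; Si = 0.62064, O = 1.24128.
ΣO = 2.48314; factor = 4/ΣO = 1.61086.
Mg apfu = 0.83292 × 1.61086 = 1.342.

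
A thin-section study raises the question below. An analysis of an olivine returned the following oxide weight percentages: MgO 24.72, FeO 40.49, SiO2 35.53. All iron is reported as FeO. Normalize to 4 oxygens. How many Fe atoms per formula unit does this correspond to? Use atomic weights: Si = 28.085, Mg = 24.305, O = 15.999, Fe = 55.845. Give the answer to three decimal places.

24.72 wt% MgO ÷ 40.304 g/mol = 0.61334 mol, giving 0.61334 Mg and 0.61334 O.
40.49 wt% FeO ÷ 71.844 g/mol = 0.56358 mol, giving 0.56358 Fe and 0.56358 O.
35.53 wt% SiO2 ÷ 60.083 g/mol = 0.59135 mol, giving 0.59135 Si and 1.18270 O.
Oxygen sums to 2.35962; scaling by 4/2.35962 = 1.69519 puts the formula on 4 O.
Fe: 0.56358 × 1.69519 = 0.955 atoms per formula unit.

0.955 Fe apfu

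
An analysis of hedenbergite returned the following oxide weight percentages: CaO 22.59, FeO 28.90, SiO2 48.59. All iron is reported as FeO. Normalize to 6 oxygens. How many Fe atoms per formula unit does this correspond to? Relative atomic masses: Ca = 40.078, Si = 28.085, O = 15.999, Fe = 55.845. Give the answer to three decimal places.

0.996 Fe apfu

CaO (M=56.077): mol = 0.40284; Ca = 0.40284, O = 0.40284.
FeO (M=71.844): mol = 0.40226; Fe = 0.40226, O = 0.40226.
SiO2 (M=60.083): mol = 0.80871; Si = 0.80871, O = 1.61742.
ΣO = 2.42252; factor = 6/ΣO = 2.47676.
Fe apfu = 0.40226 × 2.47676 = 0.996.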